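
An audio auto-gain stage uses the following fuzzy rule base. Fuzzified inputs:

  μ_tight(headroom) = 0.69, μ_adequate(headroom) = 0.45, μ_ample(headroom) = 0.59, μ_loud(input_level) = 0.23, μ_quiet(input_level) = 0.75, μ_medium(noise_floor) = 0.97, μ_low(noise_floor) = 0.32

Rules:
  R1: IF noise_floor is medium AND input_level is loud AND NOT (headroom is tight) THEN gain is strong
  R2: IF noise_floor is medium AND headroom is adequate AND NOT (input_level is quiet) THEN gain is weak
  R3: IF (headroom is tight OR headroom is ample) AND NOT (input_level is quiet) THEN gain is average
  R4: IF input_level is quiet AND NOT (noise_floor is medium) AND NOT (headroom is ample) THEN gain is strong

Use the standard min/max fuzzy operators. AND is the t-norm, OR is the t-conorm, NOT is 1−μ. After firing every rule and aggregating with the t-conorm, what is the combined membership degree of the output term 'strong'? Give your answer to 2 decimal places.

0.23

R1: medium=0.97, loud=0.23, ¬tight=1−0.69=0.31; AND[min(a, b)] → w = 0.23
R2: medium=0.97, adequate=0.45, ¬quiet=1−0.75=0.25; AND[min(a, b)] → w = 0.25
R3: (tight=0.69 OR ample=0.59) = 0.69; AND[min(a, b)] with ¬quiet=1−0.75=0.25 → w = 0.25
R4: quiet=0.75, ¬medium=1−0.97=0.03, ¬ample=1−0.59=0.41; AND[min(a, b)] → w = 0.03
Rules with consequent 'strong': {R1, R4} → strengths 0.23, 0.03
Aggregate via t-conorm [max(a, b)]: 0.23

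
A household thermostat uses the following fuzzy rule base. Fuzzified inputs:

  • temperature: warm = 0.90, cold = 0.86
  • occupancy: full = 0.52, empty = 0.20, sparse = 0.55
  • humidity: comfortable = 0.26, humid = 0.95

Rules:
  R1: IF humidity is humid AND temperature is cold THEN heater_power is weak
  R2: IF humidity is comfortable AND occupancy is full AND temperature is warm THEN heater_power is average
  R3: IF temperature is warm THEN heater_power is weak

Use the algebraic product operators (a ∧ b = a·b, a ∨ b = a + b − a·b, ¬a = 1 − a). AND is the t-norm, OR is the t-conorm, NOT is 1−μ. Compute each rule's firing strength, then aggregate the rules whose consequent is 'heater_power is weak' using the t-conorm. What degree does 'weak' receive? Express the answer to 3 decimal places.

0.982

R1: humid=0.95, cold=0.86; AND[a·b] → w = 0.8170
R2: comfortable=0.26, full=0.52, warm=0.90; AND[a·b] → w = 0.1217
R3: warm=0.90 → w = 0.9000
Rules with consequent 'weak': {R1, R3} → strengths 0.8170, 0.9000
Aggregate via t-conorm [a + b − a·b]: 0.9817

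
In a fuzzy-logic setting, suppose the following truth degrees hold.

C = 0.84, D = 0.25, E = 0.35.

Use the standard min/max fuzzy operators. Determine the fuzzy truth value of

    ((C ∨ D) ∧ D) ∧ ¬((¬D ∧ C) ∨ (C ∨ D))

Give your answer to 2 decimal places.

0.16

C ∨ D = max(a, b) on (0.84, 0.25) = 0.84
(C ∨ D) ∧ D = min(a, b) on (0.84, 0.25) = 0.25
¬D = 1 − 0.25 = 0.75
¬D ∧ C = min(a, b) on (0.75, 0.84) = 0.75
C ∨ D = max(a, b) on (0.84, 0.25) = 0.84
(¬D ∧ C) ∨ (C ∨ D) = max(a, b) on (0.75, 0.84) = 0.84
¬((¬D ∧ C) ∨ (C ∨ D)) = 1 − 0.84 = 0.16
((C ∨ D) ∧ D) ∧ ¬((¬D ∧ C) ∨ (C ∨ D)) = min(a, b) on (0.25, 0.16) = 0.16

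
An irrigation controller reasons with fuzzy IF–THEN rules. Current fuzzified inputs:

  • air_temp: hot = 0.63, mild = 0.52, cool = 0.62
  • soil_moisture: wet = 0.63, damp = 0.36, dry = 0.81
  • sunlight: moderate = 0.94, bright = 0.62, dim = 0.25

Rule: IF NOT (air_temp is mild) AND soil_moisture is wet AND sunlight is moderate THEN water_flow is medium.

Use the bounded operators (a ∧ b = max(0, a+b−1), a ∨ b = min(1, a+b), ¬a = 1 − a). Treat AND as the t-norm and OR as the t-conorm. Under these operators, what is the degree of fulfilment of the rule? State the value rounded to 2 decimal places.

0.05

firing strength: ¬mild=1−0.52=0.48, wet=0.63, moderate=0.94; AND[max(0, a+b−1)] → w = 0.05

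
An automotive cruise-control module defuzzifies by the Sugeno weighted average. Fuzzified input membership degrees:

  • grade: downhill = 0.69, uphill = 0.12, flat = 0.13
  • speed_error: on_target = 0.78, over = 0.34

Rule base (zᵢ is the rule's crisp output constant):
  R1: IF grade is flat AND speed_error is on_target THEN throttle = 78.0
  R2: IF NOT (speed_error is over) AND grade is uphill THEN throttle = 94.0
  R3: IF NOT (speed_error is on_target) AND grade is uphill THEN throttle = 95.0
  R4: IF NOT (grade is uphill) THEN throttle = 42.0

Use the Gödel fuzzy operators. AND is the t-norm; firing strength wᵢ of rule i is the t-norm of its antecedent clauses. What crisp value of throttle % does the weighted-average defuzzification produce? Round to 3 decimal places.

R1 (z=78.0): flat=0.13, on_target=0.78; AND[min(a, b)] → w = 0.13
R2 (z=94.0): ¬over=1−0.34=0.66, uphill=0.12; AND[min(a, b)] → w = 0.12
R3 (z=95.0): ¬on_target=1−0.78=0.22, uphill=0.12; AND[min(a, b)] → w = 0.12
R4 (z=42.0): ¬uphill=1−0.12=0.88 → w = 0.88
Weighted average = (0.13·78.0 + 0.12·94.0 + 0.12·95.0 + 0.88·42.0) / (0.13 + 0.12 + 0.12 + 0.88)
  = 69.7800 / 1.2500 = 55.824

55.824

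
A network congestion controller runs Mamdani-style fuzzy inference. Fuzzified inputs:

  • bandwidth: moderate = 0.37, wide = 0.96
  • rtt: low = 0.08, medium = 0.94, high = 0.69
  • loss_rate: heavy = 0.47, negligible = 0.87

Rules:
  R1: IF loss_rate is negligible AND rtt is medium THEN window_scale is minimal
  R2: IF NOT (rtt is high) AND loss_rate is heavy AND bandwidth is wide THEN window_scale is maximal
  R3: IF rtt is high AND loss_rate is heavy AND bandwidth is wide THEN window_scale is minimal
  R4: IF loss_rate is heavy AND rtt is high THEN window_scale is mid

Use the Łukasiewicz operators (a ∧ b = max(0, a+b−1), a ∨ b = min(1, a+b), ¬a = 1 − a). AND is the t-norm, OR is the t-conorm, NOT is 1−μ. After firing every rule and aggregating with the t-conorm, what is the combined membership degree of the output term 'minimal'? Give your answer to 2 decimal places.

R1: negligible=0.87, medium=0.94; AND[max(0, a+b−1)] → w = 0.81
R2: ¬high=1−0.69=0.31, heavy=0.47, wide=0.96; AND[max(0, a+b−1)] → w = 0.00
R3: high=0.69, heavy=0.47, wide=0.96; AND[max(0, a+b−1)] → w = 0.12
R4: heavy=0.47, high=0.69; AND[max(0, a+b−1)] → w = 0.16
Rules with consequent 'minimal': {R1, R3} → strengths 0.81, 0.12
Aggregate via t-conorm [min(1, a+b)]: 0.93

0.93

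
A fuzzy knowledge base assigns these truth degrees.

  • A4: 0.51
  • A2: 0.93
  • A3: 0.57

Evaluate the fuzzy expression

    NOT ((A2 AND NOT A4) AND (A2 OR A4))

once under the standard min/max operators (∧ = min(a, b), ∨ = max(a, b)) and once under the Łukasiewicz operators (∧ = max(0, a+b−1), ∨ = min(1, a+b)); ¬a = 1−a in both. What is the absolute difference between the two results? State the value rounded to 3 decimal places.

Under standard min/max:
  NOT A4 = 1 − 0.51 = 0.49
  A2 AND NOT A4 = min(a, b) on (0.93, 0.49) = 0.49
  A2 OR A4 = max(a, b) on (0.93, 0.51) = 0.93
  (A2 AND NOT A4) AND (A2 OR A4) = min(a, b) on (0.49, 0.93) = 0.49
  NOT ((A2 AND NOT A4) AND (A2 OR A4)) = 1 − 0.49 = 0.51
  → value = 0.5100
Under Łukasiewicz:
  NOT A4 = 1 − 0.51 = 0.49
  A2 AND NOT A4 = max(0, a+b−1) on (0.93, 0.49) = 0.42
  A2 OR A4 = min(1, a+b) on (0.93, 0.51) = 1.00
  (A2 AND NOT A4) AND (A2 OR A4) = max(0, a+b−1) on (0.42, 1.00) = 0.42
  NOT ((A2 AND NOT A4) AND (A2 OR A4)) = 1 − 0.42 = 0.58
  → value = 0.5800
|0.5100 − 0.5800| = 0.070

0.070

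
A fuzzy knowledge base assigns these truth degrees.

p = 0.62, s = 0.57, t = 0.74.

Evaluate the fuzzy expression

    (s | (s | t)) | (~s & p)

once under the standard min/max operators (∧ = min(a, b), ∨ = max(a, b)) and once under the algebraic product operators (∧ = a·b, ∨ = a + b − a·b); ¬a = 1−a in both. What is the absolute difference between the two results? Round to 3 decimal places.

0.225

Under standard min/max:
  s | t = max(a, b) on (0.57, 0.74) = 0.74
  s | (s | t) = max(a, b) on (0.57, 0.74) = 0.74
  ~s = 1 − 0.57 = 0.43
  ~s & p = min(a, b) on (0.43, 0.62) = 0.43
  (s | (s | t)) | (~s & p) = max(a, b) on (0.74, 0.43) = 0.74
  → value = 0.7400
Under algebraic product:
  s | t = a + b − a·b on (0.5700, 0.7400) = 0.8882
  s | (s | t) = a + b − a·b on (0.5700, 0.8882) = 0.9519
  ~s = 1 − 0.5700 = 0.4300
  ~s & p = a·b on (0.4300, 0.6200) = 0.2666
  (s | (s | t)) | (~s & p) = a + b − a·b on (0.9519, 0.2666) = 0.9647
  → value = 0.9647
|0.7400 − 0.9647| = 0.225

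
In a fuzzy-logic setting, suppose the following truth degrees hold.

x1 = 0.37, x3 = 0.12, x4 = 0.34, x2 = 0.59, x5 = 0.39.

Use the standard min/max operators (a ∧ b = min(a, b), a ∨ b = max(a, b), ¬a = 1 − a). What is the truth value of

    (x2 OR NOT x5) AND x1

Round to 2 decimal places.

NOT x5 = 1 − 0.39 = 0.61
x2 OR NOT x5 = max(a, b) on (0.59, 0.61) = 0.61
(x2 OR NOT x5) AND x1 = min(a, b) on (0.61, 0.37) = 0.37

0.37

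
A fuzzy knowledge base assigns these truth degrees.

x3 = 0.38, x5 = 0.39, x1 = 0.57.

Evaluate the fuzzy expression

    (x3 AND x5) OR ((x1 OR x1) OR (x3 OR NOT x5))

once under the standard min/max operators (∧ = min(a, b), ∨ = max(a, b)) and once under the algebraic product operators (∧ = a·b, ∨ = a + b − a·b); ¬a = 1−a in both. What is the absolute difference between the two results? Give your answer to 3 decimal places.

Under standard min/max:
  x3 AND x5 = min(a, b) on (0.38, 0.39) = 0.38
  x1 OR x1 = max(a, b) on (0.57, 0.57) = 0.57
  NOT x5 = 1 − 0.39 = 0.61
  x3 OR NOT x5 = max(a, b) on (0.38, 0.61) = 0.61
  (x1 OR x1) OR (x3 OR NOT x5) = max(a, b) on (0.57, 0.61) = 0.61
  (x3 AND x5) OR ((x1 OR x1) OR (x3 OR NOT x5)) = max(a, b) on (0.38, 0.61) = 0.61
  → value = 0.6100
Under algebraic product:
  x3 AND x5 = a·b on (0.3800, 0.3900) = 0.1482
  x1 OR x1 = a + b − a·b on (0.5700, 0.5700) = 0.8151
  NOT x5 = 1 − 0.3900 = 0.6100
  x3 OR NOT x5 = a + b − a·b on (0.3800, 0.6100) = 0.7582
  (x1 OR x1) OR (x3 OR NOT x5) = a + b − a·b on (0.8151, 0.7582) = 0.9553
  (x3 AND x5) OR ((x1 OR x1) OR (x3 OR NOT x5)) = a + b − a·b on (0.1482, 0.9553) = 0.9619
  → value = 0.9619
|0.6100 − 0.9619| = 0.352

0.352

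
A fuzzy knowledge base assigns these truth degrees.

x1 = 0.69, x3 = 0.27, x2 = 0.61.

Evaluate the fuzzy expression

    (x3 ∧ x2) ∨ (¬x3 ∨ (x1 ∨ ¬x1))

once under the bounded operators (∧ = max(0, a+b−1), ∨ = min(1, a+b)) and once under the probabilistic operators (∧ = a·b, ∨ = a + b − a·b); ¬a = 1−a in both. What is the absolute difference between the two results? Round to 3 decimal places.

0.048

Under bounded:
  x3 ∧ x2 = max(0, a+b−1) on (0.27, 0.61) = 0.00
  ¬x3 = 1 − 0.27 = 0.73
  ¬x1 = 1 − 0.69 = 0.31
  x1 ∨ ¬x1 = min(1, a+b) on (0.69, 0.31) = 1.00
  ¬x3 ∨ (x1 ∨ ¬x1) = min(1, a+b) on (0.73, 1.00) = 1.00
  (x3 ∧ x2) ∨ (¬x3 ∨ (x1 ∨ ¬x1)) = min(1, a+b) on (0.00, 1.00) = 1.00
  → value = 1.0000
Under probabilistic:
  x3 ∧ x2 = a·b on (0.2700, 0.6100) = 0.1647
  ¬x3 = 1 − 0.2700 = 0.7300
  ¬x1 = 1 − 0.6900 = 0.3100
  x1 ∨ ¬x1 = a + b − a·b on (0.6900, 0.3100) = 0.7861
  ¬x3 ∨ (x1 ∨ ¬x1) = a + b − a·b on (0.7300, 0.7861) = 0.9422
  (x3 ∧ x2) ∨ (¬x3 ∨ (x1 ∨ ¬x1)) = a + b − a·b on (0.1647, 0.9422) = 0.9518
  → value = 0.9518
|1.0000 − 0.9518| = 0.048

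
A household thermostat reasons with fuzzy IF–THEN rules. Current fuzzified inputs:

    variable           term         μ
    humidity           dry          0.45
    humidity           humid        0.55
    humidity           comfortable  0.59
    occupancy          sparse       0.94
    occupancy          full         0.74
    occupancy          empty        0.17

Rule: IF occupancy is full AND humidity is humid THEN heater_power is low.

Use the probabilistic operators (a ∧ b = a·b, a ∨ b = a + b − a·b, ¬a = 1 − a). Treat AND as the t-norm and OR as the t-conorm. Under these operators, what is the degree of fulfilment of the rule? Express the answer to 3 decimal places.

firing strength: full=0.74, humid=0.55; AND[a·b] → w = 0.4070

0.407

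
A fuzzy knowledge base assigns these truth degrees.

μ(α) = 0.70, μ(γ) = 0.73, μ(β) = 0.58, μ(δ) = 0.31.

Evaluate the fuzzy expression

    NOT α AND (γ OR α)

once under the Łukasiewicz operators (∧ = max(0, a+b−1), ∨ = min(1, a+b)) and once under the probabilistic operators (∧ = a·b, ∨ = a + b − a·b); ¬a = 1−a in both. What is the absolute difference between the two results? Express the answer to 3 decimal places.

Under Łukasiewicz:
  NOT α = 1 − 0.70 = 0.30
  γ OR α = min(1, a+b) on (0.73, 0.70) = 1.00
  NOT α AND (γ OR α) = max(0, a+b−1) on (0.30, 1.00) = 0.30
  → value = 0.3000
Under probabilistic:
  NOT α = 1 − 0.7000 = 0.3000
  γ OR α = a + b − a·b on (0.7300, 0.7000) = 0.9190
  NOT α AND (γ OR α) = a·b on (0.3000, 0.9190) = 0.2757
  → value = 0.2757
|0.3000 − 0.2757| = 0.024

0.024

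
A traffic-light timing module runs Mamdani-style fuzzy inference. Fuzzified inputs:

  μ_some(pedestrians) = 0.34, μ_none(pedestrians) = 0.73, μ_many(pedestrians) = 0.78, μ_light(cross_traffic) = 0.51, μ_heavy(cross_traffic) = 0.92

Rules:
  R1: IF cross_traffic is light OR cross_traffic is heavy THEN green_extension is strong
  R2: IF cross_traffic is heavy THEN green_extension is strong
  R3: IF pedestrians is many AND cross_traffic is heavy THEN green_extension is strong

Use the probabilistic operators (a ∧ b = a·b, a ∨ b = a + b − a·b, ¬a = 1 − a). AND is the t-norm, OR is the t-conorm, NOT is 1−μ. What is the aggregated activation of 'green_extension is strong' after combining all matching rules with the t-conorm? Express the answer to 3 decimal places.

0.999

R1: light=0.51, heavy=0.92; OR[a + b − a·b] → w = 0.9608
R2: heavy=0.92 → w = 0.9200
R3: many=0.78, heavy=0.92; AND[a·b] → w = 0.7176
Rules with consequent 'strong': {R1, R2, R3} → strengths 0.9608, 0.9200, 0.7176
Aggregate via t-conorm [a + b − a·b]: 0.9991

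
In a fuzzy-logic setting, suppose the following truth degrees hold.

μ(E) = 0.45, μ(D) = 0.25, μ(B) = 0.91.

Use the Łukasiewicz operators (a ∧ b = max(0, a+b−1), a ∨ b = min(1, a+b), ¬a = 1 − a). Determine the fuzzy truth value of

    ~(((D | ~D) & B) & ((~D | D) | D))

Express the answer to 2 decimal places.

~D = 1 − 0.25 = 0.75
D | ~D = min(1, a+b) on (0.25, 0.75) = 1.00
(D | ~D) & B = max(0, a+b−1) on (1.00, 0.91) = 0.91
~D = 1 − 0.25 = 0.75
~D | D = min(1, a+b) on (0.75, 0.25) = 1.00
(~D | D) | D = min(1, a+b) on (1.00, 0.25) = 1.00
((D | ~D) & B) & ((~D | D) | D) = max(0, a+b−1) on (0.91, 1.00) = 0.91
~(((D | ~D) & B) & ((~D | D) | D)) = 1 − 0.91 = 0.09

0.09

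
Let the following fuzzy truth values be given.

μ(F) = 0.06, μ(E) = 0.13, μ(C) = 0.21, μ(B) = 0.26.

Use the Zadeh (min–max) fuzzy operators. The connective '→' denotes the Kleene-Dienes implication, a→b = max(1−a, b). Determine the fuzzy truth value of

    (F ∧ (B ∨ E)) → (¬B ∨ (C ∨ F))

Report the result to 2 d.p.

0.94

B ∨ E = max(a, b) on (0.26, 0.13) = 0.26
F ∧ (B ∨ E) = min(a, b) on (0.06, 0.26) = 0.06
¬B = 1 − 0.26 = 0.74
C ∨ F = max(a, b) on (0.21, 0.06) = 0.21
¬B ∨ (C ∨ F) = max(a, b) on (0.74, 0.21) = 0.74
(F ∧ (B ∨ E)) → (¬B ∨ (C ∨ F))  [Kleene-Dienes: max(1−a, b)] with a=0.06, b=0.74 → 0.94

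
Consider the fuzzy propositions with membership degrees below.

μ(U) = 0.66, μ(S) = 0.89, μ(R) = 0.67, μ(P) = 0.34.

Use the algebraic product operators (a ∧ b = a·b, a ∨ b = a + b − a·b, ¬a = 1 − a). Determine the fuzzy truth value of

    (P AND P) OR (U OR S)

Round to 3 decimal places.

0.967

P AND P = a·b on (0.3400, 0.3400) = 0.1156
U OR S = a + b − a·b on (0.6600, 0.8900) = 0.9626
(P AND P) OR (U OR S) = a + b − a·b on (0.1156, 0.9626) = 0.9669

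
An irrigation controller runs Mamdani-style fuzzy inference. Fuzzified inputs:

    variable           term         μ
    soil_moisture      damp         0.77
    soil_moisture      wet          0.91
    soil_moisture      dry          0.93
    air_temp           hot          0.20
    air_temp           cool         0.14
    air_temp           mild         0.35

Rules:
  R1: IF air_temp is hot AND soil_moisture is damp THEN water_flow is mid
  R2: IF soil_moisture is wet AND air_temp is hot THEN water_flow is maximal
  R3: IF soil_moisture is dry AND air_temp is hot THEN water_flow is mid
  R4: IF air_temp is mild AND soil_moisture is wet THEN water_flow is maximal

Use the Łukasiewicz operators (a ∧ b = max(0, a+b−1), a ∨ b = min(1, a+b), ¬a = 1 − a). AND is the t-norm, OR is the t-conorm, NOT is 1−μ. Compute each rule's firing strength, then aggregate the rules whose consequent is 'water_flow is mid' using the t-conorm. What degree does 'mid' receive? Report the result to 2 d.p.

R1: hot=0.20, damp=0.77; AND[max(0, a+b−1)] → w = 0.00
R2: wet=0.91, hot=0.20; AND[max(0, a+b−1)] → w = 0.11
R3: dry=0.93, hot=0.20; AND[max(0, a+b−1)] → w = 0.13
R4: mild=0.35, wet=0.91; AND[max(0, a+b−1)] → w = 0.26
Rules with consequent 'mid': {R1, R3} → strengths 0.00, 0.13
Aggregate via t-conorm [min(1, a+b)]: 0.13

0.13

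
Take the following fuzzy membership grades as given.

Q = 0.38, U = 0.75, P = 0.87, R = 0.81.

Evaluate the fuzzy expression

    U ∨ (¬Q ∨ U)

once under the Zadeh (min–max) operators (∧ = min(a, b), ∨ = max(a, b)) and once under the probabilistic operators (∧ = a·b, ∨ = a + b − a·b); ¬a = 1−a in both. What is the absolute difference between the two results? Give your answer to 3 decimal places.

Under Zadeh (min–max):
  ¬Q = 1 − 0.38 = 0.62
  ¬Q ∨ U = max(a, b) on (0.62, 0.75) = 0.75
  U ∨ (¬Q ∨ U) = max(a, b) on (0.75, 0.75) = 0.75
  → value = 0.7500
Under probabilistic:
  ¬Q = 1 − 0.3800 = 0.6200
  ¬Q ∨ U = a + b − a·b on (0.6200, 0.7500) = 0.9050
  U ∨ (¬Q ∨ U) = a + b − a·b on (0.7500, 0.9050) = 0.9763
  → value = 0.9763
|0.7500 − 0.9763| = 0.226

0.226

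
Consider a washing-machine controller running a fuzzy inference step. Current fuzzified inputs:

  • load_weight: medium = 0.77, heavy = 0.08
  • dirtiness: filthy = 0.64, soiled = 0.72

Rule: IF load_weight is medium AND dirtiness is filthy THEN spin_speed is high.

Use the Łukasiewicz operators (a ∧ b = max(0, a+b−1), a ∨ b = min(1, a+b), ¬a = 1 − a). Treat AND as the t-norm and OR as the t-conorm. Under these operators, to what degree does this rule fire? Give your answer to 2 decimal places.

0.41

firing strength: medium=0.77, filthy=0.64; AND[max(0, a+b−1)] → w = 0.41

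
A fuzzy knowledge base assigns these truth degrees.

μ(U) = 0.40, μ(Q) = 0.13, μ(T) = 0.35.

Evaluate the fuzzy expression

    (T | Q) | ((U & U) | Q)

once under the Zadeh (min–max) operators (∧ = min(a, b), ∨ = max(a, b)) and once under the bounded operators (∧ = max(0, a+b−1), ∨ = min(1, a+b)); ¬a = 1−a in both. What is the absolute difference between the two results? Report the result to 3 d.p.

Under Zadeh (min–max):
  T | Q = max(a, b) on (0.35, 0.13) = 0.35
  U & U = min(a, b) on (0.40, 0.40) = 0.40
  (U & U) | Q = max(a, b) on (0.40, 0.13) = 0.40
  (T | Q) | ((U & U) | Q) = max(a, b) on (0.35, 0.40) = 0.40
  → value = 0.4000
Under bounded:
  T | Q = min(1, a+b) on (0.35, 0.13) = 0.48
  U & U = max(0, a+b−1) on (0.40, 0.40) = 0.00
  (U & U) | Q = min(1, a+b) on (0.00, 0.13) = 0.13
  (T | Q) | ((U & U) | Q) = min(1, a+b) on (0.48, 0.13) = 0.61
  → value = 0.6100
|0.4000 − 0.6100| = 0.210

0.210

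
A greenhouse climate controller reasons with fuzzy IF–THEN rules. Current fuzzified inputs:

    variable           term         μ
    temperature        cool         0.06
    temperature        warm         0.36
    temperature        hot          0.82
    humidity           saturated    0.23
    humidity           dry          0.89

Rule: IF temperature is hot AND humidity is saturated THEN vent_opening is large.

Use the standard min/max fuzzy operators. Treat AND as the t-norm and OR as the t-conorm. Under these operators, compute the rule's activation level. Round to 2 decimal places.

0.23

firing strength: hot=0.82, saturated=0.23; AND[min(a, b)] → w = 0.23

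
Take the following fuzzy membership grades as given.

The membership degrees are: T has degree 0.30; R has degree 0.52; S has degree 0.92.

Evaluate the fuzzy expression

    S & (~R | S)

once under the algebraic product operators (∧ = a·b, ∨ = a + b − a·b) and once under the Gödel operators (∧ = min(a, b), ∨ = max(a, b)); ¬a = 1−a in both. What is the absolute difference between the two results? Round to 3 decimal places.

0.038

Under algebraic product:
  ~R = 1 − 0.5200 = 0.4800
  ~R | S = a + b − a·b on (0.4800, 0.9200) = 0.9584
  S & (~R | S) = a·b on (0.9200, 0.9584) = 0.8817
  → value = 0.8817
Under Gödel:
  ~R = 1 − 0.52 = 0.48
  ~R | S = max(a, b) on (0.48, 0.92) = 0.92
  S & (~R | S) = min(a, b) on (0.92, 0.92) = 0.92
  → value = 0.9200
|0.8817 − 0.9200| = 0.038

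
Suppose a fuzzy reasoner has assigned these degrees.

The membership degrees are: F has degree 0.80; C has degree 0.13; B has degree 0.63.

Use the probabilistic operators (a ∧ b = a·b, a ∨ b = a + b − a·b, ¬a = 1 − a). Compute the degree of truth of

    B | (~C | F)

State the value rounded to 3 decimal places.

0.990

~C = 1 − 0.1300 = 0.8700
~C | F = a + b − a·b on (0.8700, 0.8000) = 0.9740
B | (~C | F) = a + b − a·b on (0.6300, 0.9740) = 0.9904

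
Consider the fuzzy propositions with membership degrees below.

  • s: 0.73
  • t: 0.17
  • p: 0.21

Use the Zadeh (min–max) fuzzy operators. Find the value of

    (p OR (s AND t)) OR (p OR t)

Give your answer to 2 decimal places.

0.21

s AND t = min(a, b) on (0.73, 0.17) = 0.17
p OR (s AND t) = max(a, b) on (0.21, 0.17) = 0.21
p OR t = max(a, b) on (0.21, 0.17) = 0.21
(p OR (s AND t)) OR (p OR t) = max(a, b) on (0.21, 0.21) = 0.21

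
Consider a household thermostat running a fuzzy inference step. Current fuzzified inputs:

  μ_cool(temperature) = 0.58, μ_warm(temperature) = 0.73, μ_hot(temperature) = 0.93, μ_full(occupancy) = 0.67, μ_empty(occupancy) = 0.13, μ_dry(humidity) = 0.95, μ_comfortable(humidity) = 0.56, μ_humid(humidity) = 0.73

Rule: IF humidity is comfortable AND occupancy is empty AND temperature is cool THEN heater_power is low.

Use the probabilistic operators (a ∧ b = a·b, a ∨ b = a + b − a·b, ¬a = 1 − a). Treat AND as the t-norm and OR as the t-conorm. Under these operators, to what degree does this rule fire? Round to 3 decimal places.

0.042

firing strength: comfortable=0.56, empty=0.13, cool=0.58; AND[a·b] → w = 0.0422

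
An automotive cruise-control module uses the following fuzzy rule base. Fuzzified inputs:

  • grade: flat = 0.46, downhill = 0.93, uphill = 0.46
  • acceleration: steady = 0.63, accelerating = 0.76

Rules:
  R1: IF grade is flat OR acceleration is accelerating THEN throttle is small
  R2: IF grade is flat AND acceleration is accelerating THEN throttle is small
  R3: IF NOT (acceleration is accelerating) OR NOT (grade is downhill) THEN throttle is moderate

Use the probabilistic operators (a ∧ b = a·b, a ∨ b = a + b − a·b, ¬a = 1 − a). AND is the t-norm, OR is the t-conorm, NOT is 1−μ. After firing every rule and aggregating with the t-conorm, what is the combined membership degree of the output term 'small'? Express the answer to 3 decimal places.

0.916

R1: flat=0.46, accelerating=0.76; OR[a + b − a·b] → w = 0.8704
R2: flat=0.46, accelerating=0.76; AND[a·b] → w = 0.3496
R3: ¬accelerating=1−0.76=0.24, ¬downhill=1−0.93=0.07; OR[a + b − a·b] → w = 0.2932
Rules with consequent 'small': {R1, R2} → strengths 0.8704, 0.3496
Aggregate via t-conorm [a + b − a·b]: 0.9157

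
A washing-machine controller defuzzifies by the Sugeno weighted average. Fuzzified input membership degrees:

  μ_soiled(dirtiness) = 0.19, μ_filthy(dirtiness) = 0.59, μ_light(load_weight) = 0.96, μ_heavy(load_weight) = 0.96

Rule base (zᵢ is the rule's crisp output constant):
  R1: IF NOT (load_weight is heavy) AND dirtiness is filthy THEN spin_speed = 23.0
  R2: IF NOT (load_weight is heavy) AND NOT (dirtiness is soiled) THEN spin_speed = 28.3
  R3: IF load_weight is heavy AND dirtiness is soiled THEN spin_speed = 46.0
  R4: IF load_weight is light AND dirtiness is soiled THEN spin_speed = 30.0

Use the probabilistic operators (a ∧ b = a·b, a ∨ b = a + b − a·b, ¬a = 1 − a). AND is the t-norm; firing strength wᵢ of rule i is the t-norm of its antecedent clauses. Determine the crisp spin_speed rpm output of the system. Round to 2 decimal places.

R1 (z=23.0): ¬heavy=1−0.96=0.04, filthy=0.59; AND[a·b] → w = 0.0236
R2 (z=28.3): ¬heavy=1−0.96=0.04, ¬soiled=1−0.19=0.81; AND[a·b] → w = 0.0324
R3 (z=46.0): heavy=0.96, soiled=0.19; AND[a·b] → w = 0.1824
R4 (z=30.0): light=0.96, soiled=0.19; AND[a·b] → w = 0.1824
Weighted average = (0.0236·23.0 + 0.0324·28.3 + 0.1824·46.0 + 0.1824·30.0) / (0.0236 + 0.0324 + 0.1824 + 0.1824)
  = 15.3221 / 0.4208 = 36.41

36.41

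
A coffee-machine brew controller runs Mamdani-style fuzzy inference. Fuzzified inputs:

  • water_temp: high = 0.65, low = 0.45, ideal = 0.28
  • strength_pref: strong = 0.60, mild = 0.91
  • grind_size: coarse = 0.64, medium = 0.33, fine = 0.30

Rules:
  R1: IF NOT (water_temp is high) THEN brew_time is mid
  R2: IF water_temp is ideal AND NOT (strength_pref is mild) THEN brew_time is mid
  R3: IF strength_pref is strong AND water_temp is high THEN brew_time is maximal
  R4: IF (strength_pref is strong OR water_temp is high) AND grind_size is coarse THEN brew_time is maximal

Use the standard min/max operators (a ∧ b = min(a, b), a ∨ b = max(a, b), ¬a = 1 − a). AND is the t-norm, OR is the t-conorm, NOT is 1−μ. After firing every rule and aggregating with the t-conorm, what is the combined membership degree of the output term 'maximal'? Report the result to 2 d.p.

0.64

R1: ¬high=1−0.65=0.35 → w = 0.35
R2: ideal=0.28, ¬mild=1−0.91=0.09; AND[min(a, b)] → w = 0.09
R3: strong=0.60, high=0.65; AND[min(a, b)] → w = 0.60
R4: (strong=0.60 OR high=0.65) = 0.65; AND[min(a, b)] with coarse=0.64 → w = 0.64
Rules with consequent 'maximal': {R3, R4} → strengths 0.60, 0.64
Aggregate via t-conorm [max(a, b)]: 0.64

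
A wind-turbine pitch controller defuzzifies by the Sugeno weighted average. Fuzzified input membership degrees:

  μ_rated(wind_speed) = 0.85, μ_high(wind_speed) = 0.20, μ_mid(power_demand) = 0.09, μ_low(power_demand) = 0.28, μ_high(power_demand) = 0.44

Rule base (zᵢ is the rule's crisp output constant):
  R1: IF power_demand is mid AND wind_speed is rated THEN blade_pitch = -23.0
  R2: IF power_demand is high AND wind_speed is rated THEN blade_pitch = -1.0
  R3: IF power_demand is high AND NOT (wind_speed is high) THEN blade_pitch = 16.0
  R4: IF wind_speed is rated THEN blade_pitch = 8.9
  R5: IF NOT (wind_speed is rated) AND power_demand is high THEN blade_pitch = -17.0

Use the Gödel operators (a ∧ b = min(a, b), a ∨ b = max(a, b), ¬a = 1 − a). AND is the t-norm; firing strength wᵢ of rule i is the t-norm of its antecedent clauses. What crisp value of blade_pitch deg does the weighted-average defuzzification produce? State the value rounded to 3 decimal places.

R1 (z=-23.0): mid=0.09, rated=0.85; AND[min(a, b)] → w = 0.09
R2 (z=-1.0): high=0.44, rated=0.85; AND[min(a, b)] → w = 0.44
R3 (z=16.0): high=0.44, ¬high=1−0.20=0.80; AND[min(a, b)] → w = 0.44
R4 (z=8.9): rated=0.85 → w = 0.85
R5 (z=-17.0): ¬rated=1−0.85=0.15, high=0.44; AND[min(a, b)] → w = 0.15
Weighted average = (0.09·-23.0 + 0.44·-1.0 + 0.44·16.0 + 0.85·8.9 + 0.15·-17.0) / (0.09 + 0.44 + 0.44 + 0.85 + 0.15)
  = 9.5450 / 1.9700 = 4.845

4.845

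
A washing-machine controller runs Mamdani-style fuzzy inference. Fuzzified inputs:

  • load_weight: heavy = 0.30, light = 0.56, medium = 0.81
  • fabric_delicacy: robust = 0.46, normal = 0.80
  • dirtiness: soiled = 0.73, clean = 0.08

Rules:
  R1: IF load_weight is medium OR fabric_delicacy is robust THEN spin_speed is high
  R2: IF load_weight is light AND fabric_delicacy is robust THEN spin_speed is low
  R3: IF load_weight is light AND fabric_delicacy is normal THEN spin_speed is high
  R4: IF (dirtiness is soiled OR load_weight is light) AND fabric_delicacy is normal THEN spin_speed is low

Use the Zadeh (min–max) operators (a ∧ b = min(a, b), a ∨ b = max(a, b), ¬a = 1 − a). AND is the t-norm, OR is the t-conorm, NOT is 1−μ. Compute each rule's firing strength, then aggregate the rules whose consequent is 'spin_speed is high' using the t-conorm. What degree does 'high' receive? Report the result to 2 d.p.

R1: medium=0.81, robust=0.46; OR[max(a, b)] → w = 0.81
R2: light=0.56, robust=0.46; AND[min(a, b)] → w = 0.46
R3: light=0.56, normal=0.80; AND[min(a, b)] → w = 0.56
R4: (soiled=0.73 OR light=0.56) = 0.73; AND[min(a, b)] with normal=0.80 → w = 0.73
Rules with consequent 'high': {R1, R3} → strengths 0.81, 0.56
Aggregate via t-conorm [max(a, b)]: 0.81

0.81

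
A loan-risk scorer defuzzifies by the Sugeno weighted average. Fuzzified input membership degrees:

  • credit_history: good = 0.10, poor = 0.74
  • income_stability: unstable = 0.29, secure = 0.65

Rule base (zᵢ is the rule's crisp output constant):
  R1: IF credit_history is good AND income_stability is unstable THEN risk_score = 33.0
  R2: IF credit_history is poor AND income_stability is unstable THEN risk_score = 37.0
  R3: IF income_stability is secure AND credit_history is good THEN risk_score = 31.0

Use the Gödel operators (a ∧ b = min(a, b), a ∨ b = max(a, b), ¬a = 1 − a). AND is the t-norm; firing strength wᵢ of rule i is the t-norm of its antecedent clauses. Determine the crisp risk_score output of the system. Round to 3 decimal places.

34.959

R1 (z=33.0): good=0.10, unstable=0.29; AND[min(a, b)] → w = 0.10
R2 (z=37.0): poor=0.74, unstable=0.29; AND[min(a, b)] → w = 0.29
R3 (z=31.0): secure=0.65, good=0.10; AND[min(a, b)] → w = 0.10
Weighted average = (0.10·33.0 + 0.29·37.0 + 0.10·31.0) / (0.10 + 0.29 + 0.10)
  = 17.1300 / 0.4900 = 34.959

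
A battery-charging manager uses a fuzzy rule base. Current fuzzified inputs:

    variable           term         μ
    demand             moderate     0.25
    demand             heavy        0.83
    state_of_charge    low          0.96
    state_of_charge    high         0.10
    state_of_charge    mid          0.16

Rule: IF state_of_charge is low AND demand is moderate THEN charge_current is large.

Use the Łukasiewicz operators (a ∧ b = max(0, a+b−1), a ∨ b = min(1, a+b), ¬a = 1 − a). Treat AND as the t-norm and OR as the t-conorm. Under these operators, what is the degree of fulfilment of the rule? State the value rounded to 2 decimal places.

firing strength: low=0.96, moderate=0.25; AND[max(0, a+b−1)] → w = 0.21

0.21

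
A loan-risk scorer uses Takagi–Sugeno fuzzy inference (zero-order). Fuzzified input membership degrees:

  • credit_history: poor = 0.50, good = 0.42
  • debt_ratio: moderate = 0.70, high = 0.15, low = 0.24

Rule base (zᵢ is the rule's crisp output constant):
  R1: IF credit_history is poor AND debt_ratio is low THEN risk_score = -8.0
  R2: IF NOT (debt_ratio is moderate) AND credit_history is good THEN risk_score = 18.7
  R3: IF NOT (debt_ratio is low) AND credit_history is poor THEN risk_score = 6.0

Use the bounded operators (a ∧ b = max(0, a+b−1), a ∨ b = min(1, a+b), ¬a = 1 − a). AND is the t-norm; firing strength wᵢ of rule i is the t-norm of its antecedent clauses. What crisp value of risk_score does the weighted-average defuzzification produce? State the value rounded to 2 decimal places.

R1 (z=-8.0): poor=0.50, low=0.24; AND[max(0, a+b−1)] → w = 0.00
R2 (z=18.7): ¬moderate=1−0.70=0.30, good=0.42; AND[max(0, a+b−1)] → w = 0.00
R3 (z=6.0): ¬low=1−0.24=0.76, poor=0.50; AND[max(0, a+b−1)] → w = 0.26
Weighted average = (0.00·-8.0 + 0.00·18.7 + 0.26·6.0) / (0.00 + 0.00 + 0.26)
  = 1.5600 / 0.2600 = 6.00

6.00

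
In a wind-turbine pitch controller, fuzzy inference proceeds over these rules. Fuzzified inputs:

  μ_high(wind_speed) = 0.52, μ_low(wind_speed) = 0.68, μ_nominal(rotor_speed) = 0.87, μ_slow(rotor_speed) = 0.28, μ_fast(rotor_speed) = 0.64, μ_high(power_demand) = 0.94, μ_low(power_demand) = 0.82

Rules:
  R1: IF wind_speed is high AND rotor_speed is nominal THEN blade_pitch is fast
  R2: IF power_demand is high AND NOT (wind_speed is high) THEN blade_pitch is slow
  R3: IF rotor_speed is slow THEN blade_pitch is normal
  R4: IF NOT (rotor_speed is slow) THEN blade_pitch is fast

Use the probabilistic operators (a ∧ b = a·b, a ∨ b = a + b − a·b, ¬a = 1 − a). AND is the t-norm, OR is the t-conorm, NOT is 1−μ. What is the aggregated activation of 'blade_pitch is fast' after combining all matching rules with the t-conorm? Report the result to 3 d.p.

0.847

R1: high=0.52, nominal=0.87; AND[a·b] → w = 0.4524
R2: high=0.94, ¬high=1−0.52=0.48; AND[a·b] → w = 0.4512
R3: slow=0.28 → w = 0.2800
R4: ¬slow=1−0.28=0.72 → w = 0.7200
Rules with consequent 'fast': {R1, R4} → strengths 0.4524, 0.7200
Aggregate via t-conorm [a + b − a·b]: 0.8467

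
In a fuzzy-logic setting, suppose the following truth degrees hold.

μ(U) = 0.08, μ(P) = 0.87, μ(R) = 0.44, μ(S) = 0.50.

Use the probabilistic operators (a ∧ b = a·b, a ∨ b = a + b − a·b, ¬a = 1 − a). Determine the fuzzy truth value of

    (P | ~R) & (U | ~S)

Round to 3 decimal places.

0.509

~R = 1 − 0.4400 = 0.5600
P | ~R = a + b − a·b on (0.8700, 0.5600) = 0.9428
~S = 1 − 0.5000 = 0.5000
U | ~S = a + b − a·b on (0.0800, 0.5000) = 0.5400
(P | ~R) & (U | ~S) = a·b on (0.9428, 0.5400) = 0.5091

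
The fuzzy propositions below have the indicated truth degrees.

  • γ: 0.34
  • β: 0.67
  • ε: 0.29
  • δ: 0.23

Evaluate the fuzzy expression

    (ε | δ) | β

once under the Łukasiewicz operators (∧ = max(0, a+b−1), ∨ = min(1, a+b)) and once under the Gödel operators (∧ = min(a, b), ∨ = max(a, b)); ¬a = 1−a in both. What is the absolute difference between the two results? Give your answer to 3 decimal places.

0.330

Under Łukasiewicz:
  ε | δ = min(1, a+b) on (0.29, 0.23) = 0.52
  (ε | δ) | β = min(1, a+b) on (0.52, 0.67) = 1.00
  → value = 1.0000
Under Gödel:
  ε | δ = max(a, b) on (0.29, 0.23) = 0.29
  (ε | δ) | β = max(a, b) on (0.29, 0.67) = 0.67
  → value = 0.6700
|1.0000 − 0.6700| = 0.330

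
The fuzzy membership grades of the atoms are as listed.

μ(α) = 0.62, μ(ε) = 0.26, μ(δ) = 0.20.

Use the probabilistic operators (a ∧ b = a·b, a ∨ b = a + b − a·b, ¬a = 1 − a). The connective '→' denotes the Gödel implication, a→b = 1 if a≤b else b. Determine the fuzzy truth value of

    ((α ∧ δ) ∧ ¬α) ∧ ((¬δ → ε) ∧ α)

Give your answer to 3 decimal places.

0.008

α ∧ δ = a·b on (0.6200, 0.2000) = 0.1240
¬α = 1 − 0.6200 = 0.3800
(α ∧ δ) ∧ ¬α = a·b on (0.1240, 0.3800) = 0.0471
¬δ = 1 − 0.2000 = 0.8000
¬δ → ε  [Gödel: 1 if a≤b else b] with a=0.8000, b=0.2600 → 0.2600
(¬δ → ε) ∧ α = a·b on (0.2600, 0.6200) = 0.1612
((α ∧ δ) ∧ ¬α) ∧ ((¬δ → ε) ∧ α) = a·b on (0.0471, 0.1612) = 0.0076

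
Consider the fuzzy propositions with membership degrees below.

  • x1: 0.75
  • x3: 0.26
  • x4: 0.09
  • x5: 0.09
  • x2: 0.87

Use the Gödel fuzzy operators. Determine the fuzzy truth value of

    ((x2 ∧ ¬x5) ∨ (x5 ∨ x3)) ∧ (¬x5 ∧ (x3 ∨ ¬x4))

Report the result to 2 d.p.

0.87

¬x5 = 1 − 0.09 = 0.91
x2 ∧ ¬x5 = min(a, b) on (0.87, 0.91) = 0.87
x5 ∨ x3 = max(a, b) on (0.09, 0.26) = 0.26
(x2 ∧ ¬x5) ∨ (x5 ∨ x3) = max(a, b) on (0.87, 0.26) = 0.87
¬x5 = 1 − 0.09 = 0.91
¬x4 = 1 − 0.09 = 0.91
x3 ∨ ¬x4 = max(a, b) on (0.26, 0.91) = 0.91
¬x5 ∧ (x3 ∨ ¬x4) = min(a, b) on (0.91, 0.91) = 0.91
((x2 ∧ ¬x5) ∨ (x5 ∨ x3)) ∧ (¬x5 ∧ (x3 ∨ ¬x4)) = min(a, b) on (0.87, 0.91) = 0.87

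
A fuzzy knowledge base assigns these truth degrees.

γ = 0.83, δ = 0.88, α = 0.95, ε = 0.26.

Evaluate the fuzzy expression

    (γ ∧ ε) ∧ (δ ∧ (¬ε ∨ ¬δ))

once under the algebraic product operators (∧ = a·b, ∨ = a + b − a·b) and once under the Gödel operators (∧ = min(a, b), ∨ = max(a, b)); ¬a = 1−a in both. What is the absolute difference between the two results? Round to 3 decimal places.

0.114

Under algebraic product:
  γ ∧ ε = a·b on (0.8300, 0.2600) = 0.2158
  ¬ε = 1 − 0.2600 = 0.7400
  ¬δ = 1 − 0.8800 = 0.1200
  ¬ε ∨ ¬δ = a + b − a·b on (0.7400, 0.1200) = 0.7712
  δ ∧ (¬ε ∨ ¬δ) = a·b on (0.8800, 0.7712) = 0.6787
  (γ ∧ ε) ∧ (δ ∧ (¬ε ∨ ¬δ)) = a·b on (0.2158, 0.6787) = 0.1465
  → value = 0.1465
Under Gödel:
  γ ∧ ε = min(a, b) on (0.83, 0.26) = 0.26
  ¬ε = 1 − 0.26 = 0.74
  ¬δ = 1 − 0.88 = 0.12
  ¬ε ∨ ¬δ = max(a, b) on (0.74, 0.12) = 0.74
  δ ∧ (¬ε ∨ ¬δ) = min(a, b) on (0.88, 0.74) = 0.74
  (γ ∧ ε) ∧ (δ ∧ (¬ε ∨ ¬δ)) = min(a, b) on (0.26, 0.74) = 0.26
  → value = 0.2600
|0.1465 − 0.2600| = 0.114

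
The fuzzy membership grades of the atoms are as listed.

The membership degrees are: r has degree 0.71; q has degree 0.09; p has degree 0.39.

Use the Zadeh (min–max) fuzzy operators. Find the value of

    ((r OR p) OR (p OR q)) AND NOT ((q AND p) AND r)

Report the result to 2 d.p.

r OR p = max(a, b) on (0.71, 0.39) = 0.71
p OR q = max(a, b) on (0.39, 0.09) = 0.39
(r OR p) OR (p OR q) = max(a, b) on (0.71, 0.39) = 0.71
q AND p = min(a, b) on (0.09, 0.39) = 0.09
(q AND p) AND r = min(a, b) on (0.09, 0.71) = 0.09
NOT ((q AND p) AND r) = 1 − 0.09 = 0.91
((r OR p) OR (p OR q)) AND NOT ((q AND p) AND r) = min(a, b) on (0.71, 0.91) = 0.71

0.71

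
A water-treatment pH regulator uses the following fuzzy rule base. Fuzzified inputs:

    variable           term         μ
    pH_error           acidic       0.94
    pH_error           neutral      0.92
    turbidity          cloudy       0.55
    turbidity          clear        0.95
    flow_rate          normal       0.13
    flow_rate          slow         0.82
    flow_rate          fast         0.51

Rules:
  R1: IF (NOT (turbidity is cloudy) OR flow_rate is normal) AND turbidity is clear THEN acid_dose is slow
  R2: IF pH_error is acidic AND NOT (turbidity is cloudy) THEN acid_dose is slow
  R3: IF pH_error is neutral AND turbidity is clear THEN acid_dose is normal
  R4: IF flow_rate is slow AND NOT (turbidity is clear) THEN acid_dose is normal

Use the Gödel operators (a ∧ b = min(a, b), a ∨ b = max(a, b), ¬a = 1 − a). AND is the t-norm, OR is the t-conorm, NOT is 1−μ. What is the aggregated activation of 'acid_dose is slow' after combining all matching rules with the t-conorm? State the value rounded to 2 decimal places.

0.45

R1: (¬cloudy=1−0.55=0.45 OR normal=0.13) = 0.45; AND[min(a, b)] with clear=0.95 → w = 0.45
R2: acidic=0.94, ¬cloudy=1−0.55=0.45; AND[min(a, b)] → w = 0.45
R3: neutral=0.92, clear=0.95; AND[min(a, b)] → w = 0.92
R4: slow=0.82, ¬clear=1−0.95=0.05; AND[min(a, b)] → w = 0.05
Rules with consequent 'slow': {R1, R2} → strengths 0.45, 0.45
Aggregate via t-conorm [max(a, b)]: 0.45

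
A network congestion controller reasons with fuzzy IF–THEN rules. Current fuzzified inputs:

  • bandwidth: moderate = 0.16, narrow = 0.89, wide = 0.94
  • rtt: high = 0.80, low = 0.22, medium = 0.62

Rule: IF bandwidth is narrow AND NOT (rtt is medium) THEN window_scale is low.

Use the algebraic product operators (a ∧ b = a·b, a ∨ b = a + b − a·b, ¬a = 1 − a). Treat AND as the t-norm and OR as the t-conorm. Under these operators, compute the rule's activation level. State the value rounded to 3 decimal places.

firing strength: narrow=0.89, ¬medium=1−0.62=0.38; AND[a·b] → w = 0.3382

0.338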